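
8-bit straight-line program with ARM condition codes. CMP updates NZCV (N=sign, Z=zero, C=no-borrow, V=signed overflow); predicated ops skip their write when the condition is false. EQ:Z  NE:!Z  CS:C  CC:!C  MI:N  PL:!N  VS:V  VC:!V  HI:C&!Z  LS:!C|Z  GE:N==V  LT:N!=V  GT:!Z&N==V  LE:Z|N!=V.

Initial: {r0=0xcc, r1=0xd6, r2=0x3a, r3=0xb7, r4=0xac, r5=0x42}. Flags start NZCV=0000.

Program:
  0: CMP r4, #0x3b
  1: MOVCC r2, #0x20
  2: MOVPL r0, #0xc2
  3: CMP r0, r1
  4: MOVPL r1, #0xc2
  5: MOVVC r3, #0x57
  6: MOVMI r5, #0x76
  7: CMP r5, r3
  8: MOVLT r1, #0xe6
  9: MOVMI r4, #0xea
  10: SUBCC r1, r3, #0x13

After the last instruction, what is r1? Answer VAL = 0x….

[0] flags=0011 → (cmp)
[1] flags=0011 CC?F → skip
[2] flags=0011 PL?T → r0=0xc2
[3] flags=1000 → (cmp)
[4] flags=1000 PL?F → skip
[5] flags=1000 VC?T → r3=0x57
[6] flags=1000 MI?T → r5=0x76
[7] flags=0010 → (cmp)
[8] flags=0010 LT?F → skip
[9] flags=0010 MI?F → skip
[10] flags=0010 CC?F → skip

VAL = 0xd6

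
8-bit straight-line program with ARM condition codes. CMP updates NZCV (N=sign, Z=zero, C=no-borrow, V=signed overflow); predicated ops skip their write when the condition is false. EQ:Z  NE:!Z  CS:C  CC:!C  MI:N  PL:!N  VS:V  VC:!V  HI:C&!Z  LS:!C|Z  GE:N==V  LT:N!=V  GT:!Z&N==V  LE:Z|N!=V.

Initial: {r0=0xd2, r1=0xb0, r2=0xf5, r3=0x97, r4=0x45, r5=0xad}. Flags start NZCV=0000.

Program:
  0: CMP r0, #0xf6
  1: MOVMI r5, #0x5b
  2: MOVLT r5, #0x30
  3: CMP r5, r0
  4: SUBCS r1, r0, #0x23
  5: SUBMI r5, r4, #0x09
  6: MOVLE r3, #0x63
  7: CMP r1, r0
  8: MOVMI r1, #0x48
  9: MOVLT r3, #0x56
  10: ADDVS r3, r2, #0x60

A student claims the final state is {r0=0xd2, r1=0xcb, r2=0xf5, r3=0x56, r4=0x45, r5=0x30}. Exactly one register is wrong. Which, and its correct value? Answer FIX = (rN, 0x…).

FIX = (r1, 0x48)

0: ✓ CMP  NZCV=1000
1: ✓ MOVMI  r5←0x5b
2: ✓ MOVLT  r5←0x30
3: ✓ CMP  NZCV=0000
4: · SUBCS
5: · SUBMI
6: · MOVLE
7: ✓ CMP  NZCV=1000
8: ✓ MOVMI  r1←0x48
9: ✓ MOVLT  r3←0x56
10: · ADDVS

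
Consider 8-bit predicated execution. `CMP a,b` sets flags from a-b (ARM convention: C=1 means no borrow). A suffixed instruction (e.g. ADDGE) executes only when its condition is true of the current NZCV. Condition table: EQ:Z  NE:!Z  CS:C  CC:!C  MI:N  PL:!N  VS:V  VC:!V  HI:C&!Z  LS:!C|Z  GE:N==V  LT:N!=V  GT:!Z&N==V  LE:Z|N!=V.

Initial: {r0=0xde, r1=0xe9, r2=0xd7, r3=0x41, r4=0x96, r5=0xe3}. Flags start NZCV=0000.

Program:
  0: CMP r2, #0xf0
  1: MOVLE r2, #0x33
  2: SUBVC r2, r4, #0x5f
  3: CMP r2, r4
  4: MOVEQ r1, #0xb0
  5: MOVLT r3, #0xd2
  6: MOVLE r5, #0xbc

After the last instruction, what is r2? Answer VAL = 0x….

VAL = 0x37

[0] flags=1000 → (cmp)
[1] flags=1000 LE?T → r2=0x33
[2] flags=1000 VC?T → r2=0x37
[3] flags=1001 → (cmp)
[4] flags=1001 EQ?F → skip
[5] flags=1001 LT?F → skip
[6] flags=1001 LE?F → skip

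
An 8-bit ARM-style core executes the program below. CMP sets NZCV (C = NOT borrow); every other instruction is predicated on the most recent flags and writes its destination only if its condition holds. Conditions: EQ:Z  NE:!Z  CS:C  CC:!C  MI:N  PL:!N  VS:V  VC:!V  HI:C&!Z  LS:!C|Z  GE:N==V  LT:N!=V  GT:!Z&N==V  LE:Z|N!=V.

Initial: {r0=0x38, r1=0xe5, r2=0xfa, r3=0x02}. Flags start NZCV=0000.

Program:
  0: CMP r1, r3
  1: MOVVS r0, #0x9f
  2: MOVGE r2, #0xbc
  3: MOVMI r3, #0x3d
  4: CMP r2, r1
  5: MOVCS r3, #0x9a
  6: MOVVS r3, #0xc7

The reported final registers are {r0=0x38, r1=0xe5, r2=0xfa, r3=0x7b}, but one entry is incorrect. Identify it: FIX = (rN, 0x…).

FIX = (r3, 0x9a)

0: ✓ CMP  NZCV=1010
1: · MOVVS
2: · MOVGE
3: ✓ MOVMI  r3←0x3d
4: ✓ CMP  NZCV=0010
5: ✓ MOVCS  r3←0x9a
6: · MOVVS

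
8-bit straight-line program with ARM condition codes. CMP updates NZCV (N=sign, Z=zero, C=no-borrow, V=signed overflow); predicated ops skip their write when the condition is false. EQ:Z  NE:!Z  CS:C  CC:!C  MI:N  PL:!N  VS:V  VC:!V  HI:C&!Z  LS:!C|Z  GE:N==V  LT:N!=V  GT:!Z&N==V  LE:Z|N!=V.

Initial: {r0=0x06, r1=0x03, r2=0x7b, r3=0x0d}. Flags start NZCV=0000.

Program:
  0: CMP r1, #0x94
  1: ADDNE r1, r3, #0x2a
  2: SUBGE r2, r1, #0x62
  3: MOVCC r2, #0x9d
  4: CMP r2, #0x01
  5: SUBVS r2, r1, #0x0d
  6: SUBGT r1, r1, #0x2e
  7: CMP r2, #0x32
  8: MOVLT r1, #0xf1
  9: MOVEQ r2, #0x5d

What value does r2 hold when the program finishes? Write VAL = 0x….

0: ✓ CMP  NZCV=0000
1: ✓ ADDNE  r1←0x37
2: ✓ SUBGE  r2←0xd5
3: ✓ MOVCC  r2←0x9d
4: ✓ CMP  NZCV=1010
5: · SUBVS
6: · SUBGT
7: ✓ CMP  NZCV=0011
8: ✓ MOVLT  r1←0xf1
9: · MOVEQ

VAL = 0x9d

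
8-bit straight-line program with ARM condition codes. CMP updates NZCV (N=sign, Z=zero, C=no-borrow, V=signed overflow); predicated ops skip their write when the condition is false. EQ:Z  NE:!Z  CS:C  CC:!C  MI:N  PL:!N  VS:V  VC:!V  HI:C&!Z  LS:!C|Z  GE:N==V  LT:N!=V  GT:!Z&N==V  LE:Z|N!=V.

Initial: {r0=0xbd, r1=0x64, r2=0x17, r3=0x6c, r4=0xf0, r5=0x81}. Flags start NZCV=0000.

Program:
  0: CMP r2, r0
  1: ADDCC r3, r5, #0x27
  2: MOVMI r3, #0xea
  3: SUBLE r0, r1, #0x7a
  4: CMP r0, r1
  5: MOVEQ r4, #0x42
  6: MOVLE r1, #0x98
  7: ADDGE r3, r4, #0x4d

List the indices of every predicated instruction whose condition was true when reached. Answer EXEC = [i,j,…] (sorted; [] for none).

[0] flags=0000 → (cmp)
[1] flags=0000 CC?T → r3=0xa8
[2] flags=0000 MI?F → skip
[3] flags=0000 LE?F → skip
[4] flags=0011 → (cmp)
[5] flags=0011 EQ?F → skip
[6] flags=0011 LE?T → r1=0x98
[7] flags=0011 GE?F → skip

EXEC = [1,6]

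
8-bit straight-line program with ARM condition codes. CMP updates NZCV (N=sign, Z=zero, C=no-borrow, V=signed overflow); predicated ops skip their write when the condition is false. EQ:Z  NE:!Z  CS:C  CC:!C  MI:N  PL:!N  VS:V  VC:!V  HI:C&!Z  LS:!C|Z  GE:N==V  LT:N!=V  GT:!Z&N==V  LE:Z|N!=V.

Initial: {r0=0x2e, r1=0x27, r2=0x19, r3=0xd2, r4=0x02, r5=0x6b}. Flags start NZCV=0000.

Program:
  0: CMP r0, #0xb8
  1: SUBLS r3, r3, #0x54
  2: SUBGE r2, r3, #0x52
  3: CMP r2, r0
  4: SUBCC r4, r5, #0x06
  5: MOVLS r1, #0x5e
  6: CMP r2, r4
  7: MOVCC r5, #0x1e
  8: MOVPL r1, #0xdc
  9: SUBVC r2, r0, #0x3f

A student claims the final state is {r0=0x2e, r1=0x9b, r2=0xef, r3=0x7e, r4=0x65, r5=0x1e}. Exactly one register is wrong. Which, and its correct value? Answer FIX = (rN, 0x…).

[0] flags=0000 → (cmp)
[1] flags=0000 LS?T → r3=0x7e
[2] flags=0000 GE?T → r2=0x2c
[3] flags=1000 → (cmp)
[4] flags=1000 CC?T → r4=0x65
[5] flags=1000 LS?T → r1=0x5e
[6] flags=1000 → (cmp)
[7] flags=1000 CC?T → r5=0x1e
[8] flags=1000 PL?F → skip
[9] flags=1000 VC?T → r2=0xef

FIX = (r1, 0x5e)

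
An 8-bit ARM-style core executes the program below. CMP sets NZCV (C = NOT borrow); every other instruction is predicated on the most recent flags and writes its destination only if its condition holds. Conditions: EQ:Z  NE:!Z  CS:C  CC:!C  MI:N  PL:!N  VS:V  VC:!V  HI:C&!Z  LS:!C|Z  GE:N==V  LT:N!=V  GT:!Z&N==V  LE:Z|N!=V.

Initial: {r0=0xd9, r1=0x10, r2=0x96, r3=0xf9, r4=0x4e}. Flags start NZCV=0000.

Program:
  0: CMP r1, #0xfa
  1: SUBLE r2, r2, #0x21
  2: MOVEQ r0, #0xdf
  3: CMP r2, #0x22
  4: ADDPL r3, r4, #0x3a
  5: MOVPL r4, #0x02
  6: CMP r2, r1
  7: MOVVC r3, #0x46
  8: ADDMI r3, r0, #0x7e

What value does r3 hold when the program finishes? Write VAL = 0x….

VAL = 0x57

0: ✓ CMP  NZCV=0000
1: · SUBLE
2: · MOVEQ
3: ✓ CMP  NZCV=0011
4: ✓ ADDPL  r3←0x88
5: ✓ MOVPL  r4←0x02
6: ✓ CMP  NZCV=1010
7: ✓ MOVVC  r3←0x46
8: ✓ ADDMI  r3←0x57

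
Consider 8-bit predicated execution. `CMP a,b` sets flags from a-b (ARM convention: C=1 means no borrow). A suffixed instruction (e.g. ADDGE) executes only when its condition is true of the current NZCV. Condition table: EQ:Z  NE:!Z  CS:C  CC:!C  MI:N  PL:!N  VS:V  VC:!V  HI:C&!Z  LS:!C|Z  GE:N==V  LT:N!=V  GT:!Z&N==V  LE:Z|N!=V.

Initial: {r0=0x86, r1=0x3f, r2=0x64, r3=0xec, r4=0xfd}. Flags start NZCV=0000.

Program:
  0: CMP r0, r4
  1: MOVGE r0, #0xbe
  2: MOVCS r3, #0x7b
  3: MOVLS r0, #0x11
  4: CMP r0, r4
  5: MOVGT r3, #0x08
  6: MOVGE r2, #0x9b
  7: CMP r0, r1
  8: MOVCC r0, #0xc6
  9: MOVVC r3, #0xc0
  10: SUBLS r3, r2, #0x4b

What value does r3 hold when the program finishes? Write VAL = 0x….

[0] flags=1000 → (cmp)
[1] flags=1000 GE?F → skip
[2] flags=1000 CS?F → skip
[3] flags=1000 LS?T → r0=0x11
[4] flags=0000 → (cmp)
[5] flags=0000 GT?T → r3=0x08
[6] flags=0000 GE?T → r2=0x9b
[7] flags=1000 → (cmp)
[8] flags=1000 CC?T → r0=0xc6
[9] flags=1000 VC?T → r3=0xc0
[10] flags=1000 LS?T → r3=0x50

VAL = 0x50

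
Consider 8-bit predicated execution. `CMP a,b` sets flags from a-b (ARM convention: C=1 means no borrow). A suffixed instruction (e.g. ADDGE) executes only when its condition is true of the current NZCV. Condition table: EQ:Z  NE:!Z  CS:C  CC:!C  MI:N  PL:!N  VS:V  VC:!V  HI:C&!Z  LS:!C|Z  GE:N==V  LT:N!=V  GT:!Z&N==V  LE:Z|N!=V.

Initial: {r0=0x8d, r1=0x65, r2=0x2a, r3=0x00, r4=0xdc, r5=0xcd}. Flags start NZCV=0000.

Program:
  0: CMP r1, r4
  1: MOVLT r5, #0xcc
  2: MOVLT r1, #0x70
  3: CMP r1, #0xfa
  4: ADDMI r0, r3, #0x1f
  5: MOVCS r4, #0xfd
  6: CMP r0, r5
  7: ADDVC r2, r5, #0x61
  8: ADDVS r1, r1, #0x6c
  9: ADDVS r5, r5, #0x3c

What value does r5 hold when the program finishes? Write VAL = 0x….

VAL = 0xcd

[0] flags=1001 → (cmp)
[1] flags=1001 LT?F → skip
[2] flags=1001 LT?F → skip
[3] flags=0000 → (cmp)
[4] flags=0000 MI?F → skip
[5] flags=0000 CS?F → skip
[6] flags=1000 → (cmp)
[7] flags=1000 VC?T → r2=0x2e
[8] flags=1000 VS?F → skip
[9] flags=1000 VS?F → skip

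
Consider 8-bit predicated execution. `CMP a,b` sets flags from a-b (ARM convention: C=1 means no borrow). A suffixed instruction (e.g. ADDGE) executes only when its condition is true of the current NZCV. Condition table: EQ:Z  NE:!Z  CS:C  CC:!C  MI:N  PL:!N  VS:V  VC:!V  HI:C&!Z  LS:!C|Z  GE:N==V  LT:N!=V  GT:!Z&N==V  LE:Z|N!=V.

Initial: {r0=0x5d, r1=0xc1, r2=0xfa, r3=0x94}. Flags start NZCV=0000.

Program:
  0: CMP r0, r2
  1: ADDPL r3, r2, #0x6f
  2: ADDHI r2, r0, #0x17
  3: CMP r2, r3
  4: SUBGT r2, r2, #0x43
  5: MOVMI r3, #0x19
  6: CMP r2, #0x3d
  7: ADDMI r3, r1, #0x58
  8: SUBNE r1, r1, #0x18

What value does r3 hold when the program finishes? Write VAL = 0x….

VAL = 0x19

0: ✓ CMP  NZCV=0000
1: ✓ ADDPL  r3←0x69
2: · ADDHI
3: ✓ CMP  NZCV=1010
4: · SUBGT
5: ✓ MOVMI  r3←0x19
6: ✓ CMP  NZCV=1010
7: ✓ ADDMI  r3←0x19
8: ✓ SUBNE  r1←0xa9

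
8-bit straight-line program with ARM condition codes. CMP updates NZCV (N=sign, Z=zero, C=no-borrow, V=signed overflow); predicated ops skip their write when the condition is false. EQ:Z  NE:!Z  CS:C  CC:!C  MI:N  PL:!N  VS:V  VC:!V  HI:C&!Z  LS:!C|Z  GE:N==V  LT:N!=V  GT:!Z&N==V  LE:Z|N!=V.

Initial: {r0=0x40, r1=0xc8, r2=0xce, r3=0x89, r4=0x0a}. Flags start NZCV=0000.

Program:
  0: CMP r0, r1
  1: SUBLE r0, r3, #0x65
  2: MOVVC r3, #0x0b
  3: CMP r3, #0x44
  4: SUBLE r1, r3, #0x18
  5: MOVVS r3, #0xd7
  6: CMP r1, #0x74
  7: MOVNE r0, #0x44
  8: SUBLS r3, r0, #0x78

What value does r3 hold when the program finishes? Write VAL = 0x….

[0] flags=0000 → (cmp)
[1] flags=0000 LE?F → skip
[2] flags=0000 VC?T → r3=0x0b
[3] flags=1000 → (cmp)
[4] flags=1000 LE?T → r1=0xf3
[5] flags=1000 VS?F → skip
[6] flags=0011 → (cmp)
[7] flags=0011 NE?T → r0=0x44
[8] flags=0011 LS?F → skip

VAL = 0x0b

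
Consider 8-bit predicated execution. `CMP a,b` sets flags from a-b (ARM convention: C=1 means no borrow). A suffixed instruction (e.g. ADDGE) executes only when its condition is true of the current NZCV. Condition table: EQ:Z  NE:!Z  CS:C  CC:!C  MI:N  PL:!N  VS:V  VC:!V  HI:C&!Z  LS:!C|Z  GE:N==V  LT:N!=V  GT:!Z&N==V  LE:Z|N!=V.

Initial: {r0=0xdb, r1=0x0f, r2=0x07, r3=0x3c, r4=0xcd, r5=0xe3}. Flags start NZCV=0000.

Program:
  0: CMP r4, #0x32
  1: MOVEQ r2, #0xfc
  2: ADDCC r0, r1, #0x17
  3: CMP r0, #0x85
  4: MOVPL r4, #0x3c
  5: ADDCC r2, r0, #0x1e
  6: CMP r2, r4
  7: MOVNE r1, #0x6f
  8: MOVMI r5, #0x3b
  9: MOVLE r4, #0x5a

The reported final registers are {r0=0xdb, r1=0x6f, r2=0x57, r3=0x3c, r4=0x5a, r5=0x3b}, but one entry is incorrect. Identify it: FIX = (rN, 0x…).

FIX = (r2, 0x07)

0: ✓ CMP  NZCV=1010
1: · MOVEQ
2: · ADDCC
3: ✓ CMP  NZCV=0010
4: ✓ MOVPL  r4←0x3c
5: · ADDCC
6: ✓ CMP  NZCV=1000
7: ✓ MOVNE  r1←0x6f
8: ✓ MOVMI  r5←0x3b
9: ✓ MOVLE  r4←0x5a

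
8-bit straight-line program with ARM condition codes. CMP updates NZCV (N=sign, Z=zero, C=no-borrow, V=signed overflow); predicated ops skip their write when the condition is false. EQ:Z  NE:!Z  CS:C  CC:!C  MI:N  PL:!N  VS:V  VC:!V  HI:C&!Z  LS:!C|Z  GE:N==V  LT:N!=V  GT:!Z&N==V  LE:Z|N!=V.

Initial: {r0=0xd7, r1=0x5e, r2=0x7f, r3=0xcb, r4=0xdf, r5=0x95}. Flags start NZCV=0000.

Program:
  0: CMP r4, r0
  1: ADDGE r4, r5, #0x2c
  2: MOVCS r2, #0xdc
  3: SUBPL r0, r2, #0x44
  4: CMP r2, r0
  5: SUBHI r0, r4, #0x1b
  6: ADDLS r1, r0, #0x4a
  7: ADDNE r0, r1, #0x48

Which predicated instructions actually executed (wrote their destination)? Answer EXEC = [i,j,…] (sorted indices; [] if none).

0: ✓ CMP  NZCV=0010
1: ✓ ADDGE  r4←0xc1
2: ✓ MOVCS  r2←0xdc
3: ✓ SUBPL  r0←0x98
4: ✓ CMP  NZCV=0010
5: ✓ SUBHI  r0←0xa6
6: · ADDLS
7: ✓ ADDNE  r0←0xa6

EXEC = [1,2,3,5,7]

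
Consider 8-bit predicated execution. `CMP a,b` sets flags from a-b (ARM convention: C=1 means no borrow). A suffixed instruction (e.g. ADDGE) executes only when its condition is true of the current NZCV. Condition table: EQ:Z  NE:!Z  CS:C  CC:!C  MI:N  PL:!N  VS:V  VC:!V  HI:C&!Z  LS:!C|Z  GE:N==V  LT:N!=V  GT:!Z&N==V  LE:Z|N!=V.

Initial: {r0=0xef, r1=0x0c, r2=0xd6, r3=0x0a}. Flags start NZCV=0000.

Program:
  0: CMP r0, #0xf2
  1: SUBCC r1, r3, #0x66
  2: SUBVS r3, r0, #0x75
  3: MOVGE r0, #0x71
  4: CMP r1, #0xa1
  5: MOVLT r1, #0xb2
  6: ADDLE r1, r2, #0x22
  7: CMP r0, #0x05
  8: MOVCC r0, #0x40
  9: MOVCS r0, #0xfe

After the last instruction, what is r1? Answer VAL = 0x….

VAL = 0xa4

0: ✓ CMP  NZCV=1000
1: ✓ SUBCC  r1←0xa4
2: · SUBVS
3: · MOVGE
4: ✓ CMP  NZCV=0010
5: · MOVLT
6: · ADDLE
7: ✓ CMP  NZCV=1010
8: · MOVCC
9: ✓ MOVCS  r0←0xfe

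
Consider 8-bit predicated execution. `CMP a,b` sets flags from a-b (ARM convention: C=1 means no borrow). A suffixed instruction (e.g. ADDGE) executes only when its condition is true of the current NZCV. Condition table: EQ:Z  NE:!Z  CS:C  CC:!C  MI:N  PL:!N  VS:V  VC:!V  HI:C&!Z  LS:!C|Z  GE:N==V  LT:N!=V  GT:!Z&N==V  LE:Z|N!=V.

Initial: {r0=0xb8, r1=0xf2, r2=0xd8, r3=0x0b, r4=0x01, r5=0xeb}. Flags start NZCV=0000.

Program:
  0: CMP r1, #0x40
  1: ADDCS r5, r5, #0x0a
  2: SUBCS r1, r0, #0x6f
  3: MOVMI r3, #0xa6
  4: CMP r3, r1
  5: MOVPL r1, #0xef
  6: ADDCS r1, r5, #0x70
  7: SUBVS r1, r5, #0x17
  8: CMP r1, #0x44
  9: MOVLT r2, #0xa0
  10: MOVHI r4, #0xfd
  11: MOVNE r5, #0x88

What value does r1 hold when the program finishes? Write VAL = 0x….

0: ✓ CMP  NZCV=1010
1: ✓ ADDCS  r5←0xf5
2: ✓ SUBCS  r1←0x49
3: ✓ MOVMI  r3←0xa6
4: ✓ CMP  NZCV=0011
5: ✓ MOVPL  r1←0xef
6: ✓ ADDCS  r1←0x65
7: ✓ SUBVS  r1←0xde
8: ✓ CMP  NZCV=1010
9: ✓ MOVLT  r2←0xa0
10: ✓ MOVHI  r4←0xfd
11: ✓ MOVNE  r5←0x88

VAL = 0xde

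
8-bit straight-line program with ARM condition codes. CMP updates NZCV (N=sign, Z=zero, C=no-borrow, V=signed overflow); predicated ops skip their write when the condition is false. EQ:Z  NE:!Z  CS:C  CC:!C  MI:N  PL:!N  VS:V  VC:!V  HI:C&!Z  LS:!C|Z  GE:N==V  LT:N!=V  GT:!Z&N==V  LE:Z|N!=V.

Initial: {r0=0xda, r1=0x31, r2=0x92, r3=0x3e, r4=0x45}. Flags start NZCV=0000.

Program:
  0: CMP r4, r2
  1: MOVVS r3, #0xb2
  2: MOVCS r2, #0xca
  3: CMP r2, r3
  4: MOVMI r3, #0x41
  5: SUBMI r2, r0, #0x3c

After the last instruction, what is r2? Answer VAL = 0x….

VAL = 0x9e

0: ✓ CMP  NZCV=1001
1: ✓ MOVVS  r3←0xb2
2: · MOVCS
3: ✓ CMP  NZCV=1000
4: ✓ MOVMI  r3←0x41
5: ✓ SUBMI  r2←0x9e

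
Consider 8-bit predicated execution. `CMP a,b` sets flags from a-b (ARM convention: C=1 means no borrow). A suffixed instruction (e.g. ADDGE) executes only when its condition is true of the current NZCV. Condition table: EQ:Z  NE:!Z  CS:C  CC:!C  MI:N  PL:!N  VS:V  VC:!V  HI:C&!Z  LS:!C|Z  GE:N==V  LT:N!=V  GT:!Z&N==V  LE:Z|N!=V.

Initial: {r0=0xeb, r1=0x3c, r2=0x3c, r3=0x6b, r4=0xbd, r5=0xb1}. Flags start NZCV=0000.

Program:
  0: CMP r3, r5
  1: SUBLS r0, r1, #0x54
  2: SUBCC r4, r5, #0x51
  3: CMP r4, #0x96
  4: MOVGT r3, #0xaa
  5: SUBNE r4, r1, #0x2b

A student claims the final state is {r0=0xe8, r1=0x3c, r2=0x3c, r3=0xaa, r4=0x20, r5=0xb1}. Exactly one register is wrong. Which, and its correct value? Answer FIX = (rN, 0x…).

0: ✓ CMP  NZCV=1001
1: ✓ SUBLS  r0←0xe8
2: ✓ SUBCC  r4←0x60
3: ✓ CMP  NZCV=1001
4: ✓ MOVGT  r3←0xaa
5: ✓ SUBNE  r4←0x11

FIX = (r4, 0x11)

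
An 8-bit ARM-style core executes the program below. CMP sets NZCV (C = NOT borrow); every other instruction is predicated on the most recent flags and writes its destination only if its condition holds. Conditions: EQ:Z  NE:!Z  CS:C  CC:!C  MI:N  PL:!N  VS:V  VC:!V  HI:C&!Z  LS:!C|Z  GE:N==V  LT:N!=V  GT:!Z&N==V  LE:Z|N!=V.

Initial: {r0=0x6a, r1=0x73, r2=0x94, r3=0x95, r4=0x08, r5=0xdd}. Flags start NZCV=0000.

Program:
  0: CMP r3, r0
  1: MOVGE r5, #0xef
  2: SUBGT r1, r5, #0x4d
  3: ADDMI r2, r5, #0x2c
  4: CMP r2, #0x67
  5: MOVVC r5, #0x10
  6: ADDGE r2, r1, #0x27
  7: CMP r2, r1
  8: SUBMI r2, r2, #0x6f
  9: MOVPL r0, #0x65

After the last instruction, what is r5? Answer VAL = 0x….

VAL = 0xdd

0: ✓ CMP  NZCV=0011
1: · MOVGE
2: · SUBGT
3: · ADDMI
4: ✓ CMP  NZCV=0011
5: · MOVVC
6: · ADDGE
7: ✓ CMP  NZCV=0011
8: · SUBMI
9: ✓ MOVPL  r0←0x65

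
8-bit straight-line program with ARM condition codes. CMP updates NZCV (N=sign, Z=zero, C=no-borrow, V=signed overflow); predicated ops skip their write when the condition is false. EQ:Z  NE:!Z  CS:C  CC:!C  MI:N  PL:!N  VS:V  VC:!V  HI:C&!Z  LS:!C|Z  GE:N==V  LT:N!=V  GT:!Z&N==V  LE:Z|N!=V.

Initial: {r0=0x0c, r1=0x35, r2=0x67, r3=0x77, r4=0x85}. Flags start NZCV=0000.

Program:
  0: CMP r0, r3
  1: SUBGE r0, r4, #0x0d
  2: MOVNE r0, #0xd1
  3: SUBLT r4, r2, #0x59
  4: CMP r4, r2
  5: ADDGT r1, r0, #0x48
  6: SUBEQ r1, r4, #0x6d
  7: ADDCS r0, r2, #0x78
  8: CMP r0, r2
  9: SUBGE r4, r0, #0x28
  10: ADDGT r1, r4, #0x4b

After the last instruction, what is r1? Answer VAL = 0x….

VAL = 0x35

[0] flags=1000 → (cmp)
[1] flags=1000 GE?F → skip
[2] flags=1000 NE?T → r0=0xd1
[3] flags=1000 LT?T → r4=0x0e
[4] flags=1000 → (cmp)
[5] flags=1000 GT?F → skip
[6] flags=1000 EQ?F → skip
[7] flags=1000 CS?F → skip
[8] flags=0011 → (cmp)
[9] flags=0011 GE?F → skip
[10] flags=0011 GT?F → skip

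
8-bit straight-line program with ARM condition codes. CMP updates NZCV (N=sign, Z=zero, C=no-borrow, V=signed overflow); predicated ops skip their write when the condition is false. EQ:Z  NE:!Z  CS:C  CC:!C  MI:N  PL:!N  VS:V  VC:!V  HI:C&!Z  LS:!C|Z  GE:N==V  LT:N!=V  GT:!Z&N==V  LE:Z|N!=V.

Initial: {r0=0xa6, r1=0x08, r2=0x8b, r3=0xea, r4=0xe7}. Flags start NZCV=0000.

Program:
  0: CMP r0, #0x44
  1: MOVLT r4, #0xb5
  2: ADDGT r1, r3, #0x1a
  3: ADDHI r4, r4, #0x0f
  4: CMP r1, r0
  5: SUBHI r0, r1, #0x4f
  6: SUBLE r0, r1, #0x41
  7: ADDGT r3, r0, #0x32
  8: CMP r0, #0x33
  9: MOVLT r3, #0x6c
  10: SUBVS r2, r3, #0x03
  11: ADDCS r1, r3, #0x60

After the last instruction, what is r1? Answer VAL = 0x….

VAL = 0xcc

0: ✓ CMP  NZCV=0011
1: ✓ MOVLT  r4←0xb5
2: · ADDGT
3: ✓ ADDHI  r4←0xc4
4: ✓ CMP  NZCV=0000
5: · SUBHI
6: · SUBLE
7: ✓ ADDGT  r3←0xd8
8: ✓ CMP  NZCV=0011
9: ✓ MOVLT  r3←0x6c
10: ✓ SUBVS  r2←0x69
11: ✓ ADDCS  r1←0xcc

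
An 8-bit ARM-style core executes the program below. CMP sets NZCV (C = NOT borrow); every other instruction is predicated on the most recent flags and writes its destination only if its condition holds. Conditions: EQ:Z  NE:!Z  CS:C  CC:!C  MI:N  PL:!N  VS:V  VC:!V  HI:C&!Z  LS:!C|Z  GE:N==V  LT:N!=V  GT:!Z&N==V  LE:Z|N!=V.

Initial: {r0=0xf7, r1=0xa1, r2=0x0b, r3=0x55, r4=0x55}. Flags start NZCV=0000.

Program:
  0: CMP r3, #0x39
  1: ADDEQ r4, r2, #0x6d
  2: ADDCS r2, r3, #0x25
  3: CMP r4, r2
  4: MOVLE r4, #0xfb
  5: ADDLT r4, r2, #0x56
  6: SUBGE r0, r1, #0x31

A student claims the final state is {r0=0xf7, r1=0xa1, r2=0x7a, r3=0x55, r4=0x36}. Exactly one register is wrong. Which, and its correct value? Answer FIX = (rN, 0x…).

0: ✓ CMP  NZCV=0010
1: · ADDEQ
2: ✓ ADDCS  r2←0x7a
3: ✓ CMP  NZCV=1000
4: ✓ MOVLE  r4←0xfb
5: ✓ ADDLT  r4←0xd0
6: · SUBGE

FIX = (r4, 0xd0)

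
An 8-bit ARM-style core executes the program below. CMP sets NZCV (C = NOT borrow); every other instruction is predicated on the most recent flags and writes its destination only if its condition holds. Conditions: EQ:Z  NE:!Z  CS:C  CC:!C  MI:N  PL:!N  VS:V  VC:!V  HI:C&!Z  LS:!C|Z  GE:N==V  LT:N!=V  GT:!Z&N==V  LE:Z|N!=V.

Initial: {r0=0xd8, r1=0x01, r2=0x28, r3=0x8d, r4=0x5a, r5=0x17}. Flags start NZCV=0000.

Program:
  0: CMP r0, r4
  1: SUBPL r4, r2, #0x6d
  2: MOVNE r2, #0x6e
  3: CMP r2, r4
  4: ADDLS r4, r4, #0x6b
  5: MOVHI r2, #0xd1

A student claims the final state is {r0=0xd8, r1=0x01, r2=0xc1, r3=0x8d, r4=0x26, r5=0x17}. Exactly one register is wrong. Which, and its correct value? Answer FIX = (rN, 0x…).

[0] flags=0011 → (cmp)
[1] flags=0011 PL?T → r4=0xbb
[2] flags=0011 NE?T → r2=0x6e
[3] flags=1001 → (cmp)
[4] flags=1001 LS?T → r4=0x26
[5] flags=1001 HI?F → skip

FIX = (r2, 0x6e)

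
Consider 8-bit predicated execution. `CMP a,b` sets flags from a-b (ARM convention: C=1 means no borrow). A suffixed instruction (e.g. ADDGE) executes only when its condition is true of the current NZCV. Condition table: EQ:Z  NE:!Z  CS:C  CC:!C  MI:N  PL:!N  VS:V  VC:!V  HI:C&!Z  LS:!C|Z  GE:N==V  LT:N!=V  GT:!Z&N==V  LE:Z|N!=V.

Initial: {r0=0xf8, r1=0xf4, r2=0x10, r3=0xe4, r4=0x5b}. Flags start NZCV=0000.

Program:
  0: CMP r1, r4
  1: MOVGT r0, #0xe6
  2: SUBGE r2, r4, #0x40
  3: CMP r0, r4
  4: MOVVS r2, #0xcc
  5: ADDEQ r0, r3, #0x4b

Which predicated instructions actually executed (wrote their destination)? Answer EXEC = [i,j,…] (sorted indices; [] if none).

EXEC = []

0: ✓ CMP  NZCV=1010
1: · MOVGT
2: · SUBGE
3: ✓ CMP  NZCV=1010
4: · MOVVS
5: · ADDEQ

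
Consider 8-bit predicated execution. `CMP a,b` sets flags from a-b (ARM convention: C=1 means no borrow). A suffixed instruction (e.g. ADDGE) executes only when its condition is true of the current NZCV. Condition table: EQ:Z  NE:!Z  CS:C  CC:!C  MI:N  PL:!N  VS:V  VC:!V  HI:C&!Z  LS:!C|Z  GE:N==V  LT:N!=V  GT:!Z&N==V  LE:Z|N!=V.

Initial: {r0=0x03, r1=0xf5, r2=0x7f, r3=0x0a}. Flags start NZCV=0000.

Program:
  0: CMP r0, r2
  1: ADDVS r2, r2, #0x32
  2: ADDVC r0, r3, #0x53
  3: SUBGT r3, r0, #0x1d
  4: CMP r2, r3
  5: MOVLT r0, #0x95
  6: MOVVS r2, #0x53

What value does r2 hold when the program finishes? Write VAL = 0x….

VAL = 0x7f

[0] flags=1000 → (cmp)
[1] flags=1000 VS?F → skip
[2] flags=1000 VC?T → r0=0x5d
[3] flags=1000 GT?F → skip
[4] flags=0010 → (cmp)
[5] flags=0010 LT?F → skip
[6] flags=0010 VS?F → skip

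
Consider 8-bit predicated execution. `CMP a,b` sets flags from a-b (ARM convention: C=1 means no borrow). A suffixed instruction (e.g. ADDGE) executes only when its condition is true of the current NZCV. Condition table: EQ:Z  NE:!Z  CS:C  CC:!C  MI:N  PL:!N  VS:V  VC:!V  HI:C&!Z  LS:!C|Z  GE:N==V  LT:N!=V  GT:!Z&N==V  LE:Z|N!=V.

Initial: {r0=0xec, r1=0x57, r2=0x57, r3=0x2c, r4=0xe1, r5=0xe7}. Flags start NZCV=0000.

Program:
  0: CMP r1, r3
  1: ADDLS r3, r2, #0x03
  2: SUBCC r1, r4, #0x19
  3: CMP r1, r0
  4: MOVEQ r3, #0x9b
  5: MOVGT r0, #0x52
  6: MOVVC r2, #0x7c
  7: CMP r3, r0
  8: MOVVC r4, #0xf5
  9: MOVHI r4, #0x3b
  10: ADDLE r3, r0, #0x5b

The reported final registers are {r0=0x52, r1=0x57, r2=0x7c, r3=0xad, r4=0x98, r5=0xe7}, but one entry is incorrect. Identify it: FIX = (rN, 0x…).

0: ✓ CMP  NZCV=0010
1: · ADDLS
2: · SUBCC
3: ✓ CMP  NZCV=0000
4: · MOVEQ
5: ✓ MOVGT  r0←0x52
6: ✓ MOVVC  r2←0x7c
7: ✓ CMP  NZCV=1000
8: ✓ MOVVC  r4←0xf5
9: · MOVHI
10: ✓ ADDLE  r3←0xad

FIX = (r4, 0xf5)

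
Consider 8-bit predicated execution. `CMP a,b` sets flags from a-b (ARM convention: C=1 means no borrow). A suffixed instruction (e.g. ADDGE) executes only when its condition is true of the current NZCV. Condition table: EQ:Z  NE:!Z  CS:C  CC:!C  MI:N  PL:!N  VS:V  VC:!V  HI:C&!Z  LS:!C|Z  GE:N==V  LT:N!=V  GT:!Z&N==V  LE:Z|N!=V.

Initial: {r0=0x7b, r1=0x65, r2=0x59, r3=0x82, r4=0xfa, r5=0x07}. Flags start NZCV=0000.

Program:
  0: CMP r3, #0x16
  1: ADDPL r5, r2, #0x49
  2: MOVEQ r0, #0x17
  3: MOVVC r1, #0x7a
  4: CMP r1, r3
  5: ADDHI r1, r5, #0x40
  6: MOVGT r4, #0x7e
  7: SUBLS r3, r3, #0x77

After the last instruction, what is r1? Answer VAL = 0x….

VAL = 0x65

0: ✓ CMP  NZCV=0011
1: ✓ ADDPL  r5←0xa2
2: · MOVEQ
3: · MOVVC
4: ✓ CMP  NZCV=1001
5: · ADDHI
6: ✓ MOVGT  r4←0x7e
7: ✓ SUBLS  r3←0x0b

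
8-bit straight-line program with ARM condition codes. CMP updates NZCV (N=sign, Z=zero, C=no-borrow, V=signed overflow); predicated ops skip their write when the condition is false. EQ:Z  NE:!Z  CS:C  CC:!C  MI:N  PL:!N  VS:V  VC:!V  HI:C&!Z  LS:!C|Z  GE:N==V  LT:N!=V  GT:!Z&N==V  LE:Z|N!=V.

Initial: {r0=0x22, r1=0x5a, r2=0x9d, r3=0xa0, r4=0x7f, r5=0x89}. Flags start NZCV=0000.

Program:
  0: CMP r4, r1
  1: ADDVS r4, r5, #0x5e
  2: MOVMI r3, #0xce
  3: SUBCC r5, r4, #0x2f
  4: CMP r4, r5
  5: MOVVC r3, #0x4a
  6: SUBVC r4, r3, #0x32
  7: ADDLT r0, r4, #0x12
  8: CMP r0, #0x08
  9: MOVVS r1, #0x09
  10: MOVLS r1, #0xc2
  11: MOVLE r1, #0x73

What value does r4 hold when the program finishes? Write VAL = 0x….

VAL = 0x7f

[0] flags=0010 → (cmp)
[1] flags=0010 VS?F → skip
[2] flags=0010 MI?F → skip
[3] flags=0010 CC?F → skip
[4] flags=1001 → (cmp)
[5] flags=1001 VC?F → skip
[6] flags=1001 VC?F → skip
[7] flags=1001 LT?F → skip
[8] flags=0010 → (cmp)
[9] flags=0010 VS?F → skip
[10] flags=0010 LS?F → skip
[11] flags=0010 LE?F → skip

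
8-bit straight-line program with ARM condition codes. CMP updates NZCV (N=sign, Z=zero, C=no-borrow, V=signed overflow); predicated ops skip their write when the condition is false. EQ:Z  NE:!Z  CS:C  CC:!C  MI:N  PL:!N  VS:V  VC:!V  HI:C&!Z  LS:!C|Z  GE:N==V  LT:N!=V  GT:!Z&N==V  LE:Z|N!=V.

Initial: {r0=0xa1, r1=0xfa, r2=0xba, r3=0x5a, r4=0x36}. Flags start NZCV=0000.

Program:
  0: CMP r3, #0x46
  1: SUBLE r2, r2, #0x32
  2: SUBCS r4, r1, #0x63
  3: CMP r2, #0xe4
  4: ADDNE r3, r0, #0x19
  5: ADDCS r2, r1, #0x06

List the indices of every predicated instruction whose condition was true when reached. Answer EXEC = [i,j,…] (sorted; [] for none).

[0] flags=0010 → (cmp)
[1] flags=0010 LE?F → skip
[2] flags=0010 CS?T → r4=0x97
[3] flags=1000 → (cmp)
[4] flags=1000 NE?T → r3=0xba
[5] flags=1000 CS?F → skip

EXEC = [2,4]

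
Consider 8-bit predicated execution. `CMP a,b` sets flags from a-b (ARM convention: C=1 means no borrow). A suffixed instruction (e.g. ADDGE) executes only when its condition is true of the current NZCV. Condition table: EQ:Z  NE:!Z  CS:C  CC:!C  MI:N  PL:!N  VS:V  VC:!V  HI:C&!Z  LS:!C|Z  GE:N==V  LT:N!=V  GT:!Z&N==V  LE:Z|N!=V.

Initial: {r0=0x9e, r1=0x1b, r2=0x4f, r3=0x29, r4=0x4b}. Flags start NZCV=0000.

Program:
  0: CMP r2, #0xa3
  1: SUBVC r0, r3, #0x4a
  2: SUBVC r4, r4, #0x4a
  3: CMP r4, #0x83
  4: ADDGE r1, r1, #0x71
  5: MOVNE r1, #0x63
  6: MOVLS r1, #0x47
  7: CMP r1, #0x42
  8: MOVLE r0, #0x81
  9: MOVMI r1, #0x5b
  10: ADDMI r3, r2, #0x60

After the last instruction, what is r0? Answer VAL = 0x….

VAL = 0x9e

0: ✓ CMP  NZCV=1001
1: · SUBVC
2: · SUBVC
3: ✓ CMP  NZCV=1001
4: ✓ ADDGE  r1←0x8c
5: ✓ MOVNE  r1←0x63
6: ✓ MOVLS  r1←0x47
7: ✓ CMP  NZCV=0010
8: · MOVLE
9: · MOVMI
10: · ADDMI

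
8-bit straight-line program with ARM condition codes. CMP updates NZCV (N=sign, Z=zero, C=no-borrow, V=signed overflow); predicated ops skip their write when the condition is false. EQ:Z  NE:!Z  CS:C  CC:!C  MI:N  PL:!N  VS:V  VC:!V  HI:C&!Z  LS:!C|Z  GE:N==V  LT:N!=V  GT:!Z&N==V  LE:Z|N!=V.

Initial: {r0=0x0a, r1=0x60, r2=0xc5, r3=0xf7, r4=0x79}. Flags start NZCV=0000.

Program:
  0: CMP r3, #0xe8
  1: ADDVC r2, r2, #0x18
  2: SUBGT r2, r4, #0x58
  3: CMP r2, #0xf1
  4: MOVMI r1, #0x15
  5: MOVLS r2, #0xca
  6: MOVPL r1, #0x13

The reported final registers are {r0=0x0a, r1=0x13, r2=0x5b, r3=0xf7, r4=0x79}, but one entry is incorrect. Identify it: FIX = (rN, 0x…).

FIX = (r2, 0xca)

[0] flags=0010 → (cmp)
[1] flags=0010 VC?T → r2=0xdd
[2] flags=0010 GT?T → r2=0x21
[3] flags=0000 → (cmp)
[4] flags=0000 MI?F → skip
[5] flags=0000 LS?T → r2=0xca
[6] flags=0000 PL?T → r1=0x13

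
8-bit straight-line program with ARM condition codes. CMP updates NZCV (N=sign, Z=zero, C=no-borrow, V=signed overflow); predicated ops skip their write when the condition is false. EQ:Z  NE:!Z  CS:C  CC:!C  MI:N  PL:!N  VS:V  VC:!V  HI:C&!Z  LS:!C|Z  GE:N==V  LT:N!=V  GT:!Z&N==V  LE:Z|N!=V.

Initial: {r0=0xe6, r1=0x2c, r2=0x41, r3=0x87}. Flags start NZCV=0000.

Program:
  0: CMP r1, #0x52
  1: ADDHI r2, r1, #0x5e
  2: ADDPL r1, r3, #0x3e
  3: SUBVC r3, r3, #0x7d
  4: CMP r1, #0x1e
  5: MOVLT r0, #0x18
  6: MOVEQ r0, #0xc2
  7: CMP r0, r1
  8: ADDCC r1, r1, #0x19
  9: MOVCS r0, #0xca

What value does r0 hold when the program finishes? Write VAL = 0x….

VAL = 0xca

0: ✓ CMP  NZCV=1000
1: · ADDHI
2: · ADDPL
3: ✓ SUBVC  r3←0x0a
4: ✓ CMP  NZCV=0010
5: · MOVLT
6: · MOVEQ
7: ✓ CMP  NZCV=1010
8: · ADDCC
9: ✓ MOVCS  r0←0xca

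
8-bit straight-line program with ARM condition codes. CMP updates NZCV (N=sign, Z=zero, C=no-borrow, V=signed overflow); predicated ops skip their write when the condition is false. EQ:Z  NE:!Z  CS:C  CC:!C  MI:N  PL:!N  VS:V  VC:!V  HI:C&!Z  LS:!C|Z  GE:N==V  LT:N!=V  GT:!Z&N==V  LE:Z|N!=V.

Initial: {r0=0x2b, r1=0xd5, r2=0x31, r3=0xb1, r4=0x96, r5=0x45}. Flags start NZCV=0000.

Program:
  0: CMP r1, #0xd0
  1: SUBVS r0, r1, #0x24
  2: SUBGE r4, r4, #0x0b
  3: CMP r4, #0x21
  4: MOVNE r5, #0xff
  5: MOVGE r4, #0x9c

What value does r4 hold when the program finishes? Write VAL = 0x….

[0] flags=0010 → (cmp)
[1] flags=0010 VS?F → skip
[2] flags=0010 GE?T → r4=0x8b
[3] flags=0011 → (cmp)
[4] flags=0011 NE?T → r5=0xff
[5] flags=0011 GE?F → skip

VAL = 0x8b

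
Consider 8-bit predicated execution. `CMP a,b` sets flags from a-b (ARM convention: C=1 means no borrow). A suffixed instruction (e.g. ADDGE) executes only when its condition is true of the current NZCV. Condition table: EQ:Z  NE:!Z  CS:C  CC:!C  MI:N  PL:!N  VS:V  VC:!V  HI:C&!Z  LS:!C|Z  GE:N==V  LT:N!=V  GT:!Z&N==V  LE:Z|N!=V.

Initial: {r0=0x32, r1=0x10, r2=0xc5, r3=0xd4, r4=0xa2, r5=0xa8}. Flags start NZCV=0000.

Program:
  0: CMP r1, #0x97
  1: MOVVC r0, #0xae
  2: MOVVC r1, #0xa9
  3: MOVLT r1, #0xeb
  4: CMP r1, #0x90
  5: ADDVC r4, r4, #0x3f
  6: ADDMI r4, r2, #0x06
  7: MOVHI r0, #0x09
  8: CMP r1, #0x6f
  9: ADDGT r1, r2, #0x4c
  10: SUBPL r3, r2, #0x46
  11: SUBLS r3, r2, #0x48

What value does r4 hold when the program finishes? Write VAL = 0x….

VAL = 0xe1

[0] flags=0000 → (cmp)
[1] flags=0000 VC?T → r0=0xae
[2] flags=0000 VC?T → r1=0xa9
[3] flags=0000 LT?F → skip
[4] flags=0010 → (cmp)
[5] flags=0010 VC?T → r4=0xe1
[6] flags=0010 MI?F → skip
[7] flags=0010 HI?T → r0=0x09
[8] flags=0011 → (cmp)
[9] flags=0011 GT?F → skip
[10] flags=0011 PL?T → r3=0x7f
[11] flags=0011 LS?F → skip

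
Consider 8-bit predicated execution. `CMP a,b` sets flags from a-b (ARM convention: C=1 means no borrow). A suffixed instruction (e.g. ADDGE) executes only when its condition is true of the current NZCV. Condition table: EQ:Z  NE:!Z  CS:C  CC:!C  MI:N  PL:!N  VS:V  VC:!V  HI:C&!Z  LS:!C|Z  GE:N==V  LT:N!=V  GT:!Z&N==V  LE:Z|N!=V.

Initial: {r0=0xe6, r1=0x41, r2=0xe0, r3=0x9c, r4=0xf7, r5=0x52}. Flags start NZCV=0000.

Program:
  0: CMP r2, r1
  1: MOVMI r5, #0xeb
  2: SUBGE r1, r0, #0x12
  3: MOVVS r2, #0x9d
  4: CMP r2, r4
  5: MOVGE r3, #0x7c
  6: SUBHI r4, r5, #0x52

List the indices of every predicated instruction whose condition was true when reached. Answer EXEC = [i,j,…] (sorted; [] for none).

[0] flags=1010 → (cmp)
[1] flags=1010 MI?T → r5=0xeb
[2] flags=1010 GE?F → skip
[3] flags=1010 VS?F → skip
[4] flags=1000 → (cmp)
[5] flags=1000 GE?F → skip
[6] flags=1000 HI?F → skip

EXEC = [1]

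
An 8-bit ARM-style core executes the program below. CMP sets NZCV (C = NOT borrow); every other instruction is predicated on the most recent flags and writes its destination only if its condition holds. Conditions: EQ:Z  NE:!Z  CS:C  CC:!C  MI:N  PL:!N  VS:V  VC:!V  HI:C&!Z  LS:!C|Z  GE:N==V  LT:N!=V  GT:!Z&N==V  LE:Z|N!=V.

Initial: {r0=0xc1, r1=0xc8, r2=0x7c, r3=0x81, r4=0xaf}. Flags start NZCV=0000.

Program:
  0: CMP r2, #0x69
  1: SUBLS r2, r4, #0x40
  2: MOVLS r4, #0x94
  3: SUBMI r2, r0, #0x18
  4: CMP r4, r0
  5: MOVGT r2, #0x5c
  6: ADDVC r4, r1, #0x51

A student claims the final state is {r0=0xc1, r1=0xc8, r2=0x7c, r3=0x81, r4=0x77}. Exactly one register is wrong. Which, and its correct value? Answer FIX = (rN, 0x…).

0: ✓ CMP  NZCV=0010
1: · SUBLS
2: · MOVLS
3: · SUBMI
4: ✓ CMP  NZCV=1000
5: · MOVGT
6: ✓ ADDVC  r4←0x19

FIX = (r4, 0x19)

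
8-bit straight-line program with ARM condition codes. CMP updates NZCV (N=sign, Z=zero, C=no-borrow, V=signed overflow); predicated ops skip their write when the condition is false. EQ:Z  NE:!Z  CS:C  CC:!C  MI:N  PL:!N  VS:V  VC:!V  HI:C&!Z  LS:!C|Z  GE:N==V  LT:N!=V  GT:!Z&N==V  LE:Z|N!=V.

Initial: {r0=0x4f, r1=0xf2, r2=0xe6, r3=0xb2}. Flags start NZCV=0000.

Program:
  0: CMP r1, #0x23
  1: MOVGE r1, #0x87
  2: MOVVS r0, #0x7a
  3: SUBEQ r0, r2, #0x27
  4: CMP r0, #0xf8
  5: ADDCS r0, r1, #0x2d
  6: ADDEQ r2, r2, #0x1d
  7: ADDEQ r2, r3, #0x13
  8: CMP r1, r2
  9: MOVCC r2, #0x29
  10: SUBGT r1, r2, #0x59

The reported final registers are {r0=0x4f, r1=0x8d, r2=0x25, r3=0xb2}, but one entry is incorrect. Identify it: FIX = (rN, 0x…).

[0] flags=1010 → (cmp)
[1] flags=1010 GE?F → skip
[2] flags=1010 VS?F → skip
[3] flags=1010 EQ?F → skip
[4] flags=0000 → (cmp)
[5] flags=0000 CS?F → skip
[6] flags=0000 EQ?F → skip
[7] flags=0000 EQ?F → skip
[8] flags=0010 → (cmp)
[9] flags=0010 CC?F → skip
[10] flags=0010 GT?T → r1=0x8d

FIX = (r2, 0xe6)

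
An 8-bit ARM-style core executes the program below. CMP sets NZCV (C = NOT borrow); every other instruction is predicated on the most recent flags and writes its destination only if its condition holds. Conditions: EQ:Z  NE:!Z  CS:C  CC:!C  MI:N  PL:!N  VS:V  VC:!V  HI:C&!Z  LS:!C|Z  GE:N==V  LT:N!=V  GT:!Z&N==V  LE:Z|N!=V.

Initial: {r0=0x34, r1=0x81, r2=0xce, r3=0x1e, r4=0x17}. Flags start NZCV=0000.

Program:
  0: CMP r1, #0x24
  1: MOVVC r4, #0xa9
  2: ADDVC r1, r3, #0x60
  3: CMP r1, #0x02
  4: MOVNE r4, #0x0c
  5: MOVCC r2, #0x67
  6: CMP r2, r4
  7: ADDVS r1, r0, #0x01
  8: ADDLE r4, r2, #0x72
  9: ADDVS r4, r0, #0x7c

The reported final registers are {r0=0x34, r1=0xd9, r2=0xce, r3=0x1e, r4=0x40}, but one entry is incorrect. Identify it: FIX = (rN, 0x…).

FIX = (r1, 0x81)

[0] flags=0011 → (cmp)
[1] flags=0011 VC?F → skip
[2] flags=0011 VC?F → skip
[3] flags=0011 → (cmp)
[4] flags=0011 NE?T → r4=0x0c
[5] flags=0011 CC?F → skip
[6] flags=1010 → (cmp)
[7] flags=1010 VS?F → skip
[8] flags=1010 LE?T → r4=0x40
[9] flags=1010 VS?F → skip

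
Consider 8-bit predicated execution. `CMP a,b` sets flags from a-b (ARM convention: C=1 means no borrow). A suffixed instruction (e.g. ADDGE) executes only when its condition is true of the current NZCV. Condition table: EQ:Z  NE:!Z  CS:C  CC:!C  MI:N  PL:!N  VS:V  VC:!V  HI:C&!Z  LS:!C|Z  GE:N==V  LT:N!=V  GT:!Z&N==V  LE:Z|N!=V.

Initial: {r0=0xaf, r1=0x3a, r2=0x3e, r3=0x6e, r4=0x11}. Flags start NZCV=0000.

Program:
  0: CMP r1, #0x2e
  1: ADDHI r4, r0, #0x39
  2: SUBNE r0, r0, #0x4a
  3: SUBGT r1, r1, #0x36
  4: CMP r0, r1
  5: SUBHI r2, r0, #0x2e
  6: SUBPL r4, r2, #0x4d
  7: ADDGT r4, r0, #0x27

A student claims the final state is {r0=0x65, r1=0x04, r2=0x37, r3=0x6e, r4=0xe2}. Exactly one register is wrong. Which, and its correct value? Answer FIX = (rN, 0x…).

FIX = (r4, 0x8c)

[0] flags=0010 → (cmp)
[1] flags=0010 HI?T → r4=0xe8
[2] flags=0010 NE?T → r0=0x65
[3] flags=0010 GT?T → r1=0x04
[4] flags=0010 → (cmp)
[5] flags=0010 HI?T → r2=0x37
[6] flags=0010 PL?T → r4=0xea
[7] flags=0010 GT?T → r4=0x8c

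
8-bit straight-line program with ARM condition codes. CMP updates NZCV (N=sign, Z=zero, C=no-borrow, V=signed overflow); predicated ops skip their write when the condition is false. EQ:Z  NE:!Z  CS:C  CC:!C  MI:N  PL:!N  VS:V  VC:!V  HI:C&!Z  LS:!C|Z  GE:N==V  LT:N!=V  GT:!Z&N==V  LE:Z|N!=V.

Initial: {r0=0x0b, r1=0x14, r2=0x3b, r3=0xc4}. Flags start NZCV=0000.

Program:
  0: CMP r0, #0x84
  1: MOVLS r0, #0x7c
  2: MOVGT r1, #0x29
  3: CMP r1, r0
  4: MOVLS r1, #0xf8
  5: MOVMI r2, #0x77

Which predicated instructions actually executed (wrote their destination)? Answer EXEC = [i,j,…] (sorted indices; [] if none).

0: ✓ CMP  NZCV=1001
1: ✓ MOVLS  r0←0x7c
2: ✓ MOVGT  r1←0x29
3: ✓ CMP  NZCV=1000
4: ✓ MOVLS  r1←0xf8
5: ✓ MOVMI  r2←0x77

EXEC = [1,2,4,5]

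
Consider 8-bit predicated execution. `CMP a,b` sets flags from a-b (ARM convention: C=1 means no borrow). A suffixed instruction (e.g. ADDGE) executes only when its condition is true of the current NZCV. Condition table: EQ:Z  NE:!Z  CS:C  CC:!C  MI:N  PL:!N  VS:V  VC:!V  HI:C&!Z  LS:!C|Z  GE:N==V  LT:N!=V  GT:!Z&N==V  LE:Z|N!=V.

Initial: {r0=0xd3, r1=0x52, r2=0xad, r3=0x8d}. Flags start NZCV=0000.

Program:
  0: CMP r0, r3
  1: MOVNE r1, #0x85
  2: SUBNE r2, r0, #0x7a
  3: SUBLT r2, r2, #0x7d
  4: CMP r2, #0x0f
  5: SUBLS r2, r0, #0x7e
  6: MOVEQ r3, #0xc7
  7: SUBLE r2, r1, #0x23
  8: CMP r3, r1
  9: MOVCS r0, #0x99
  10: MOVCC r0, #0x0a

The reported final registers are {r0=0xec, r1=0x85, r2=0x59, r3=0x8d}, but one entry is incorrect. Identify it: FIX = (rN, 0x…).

0: ✓ CMP  NZCV=0010
1: ✓ MOVNE  r1←0x85
2: ✓ SUBNE  r2←0x59
3: · SUBLT
4: ✓ CMP  NZCV=0010
5: · SUBLS
6: · MOVEQ
7: · SUBLE
8: ✓ CMP  NZCV=0010
9: ✓ MOVCS  r0←0x99
10: · MOVCC

FIX = (r0, 0x99)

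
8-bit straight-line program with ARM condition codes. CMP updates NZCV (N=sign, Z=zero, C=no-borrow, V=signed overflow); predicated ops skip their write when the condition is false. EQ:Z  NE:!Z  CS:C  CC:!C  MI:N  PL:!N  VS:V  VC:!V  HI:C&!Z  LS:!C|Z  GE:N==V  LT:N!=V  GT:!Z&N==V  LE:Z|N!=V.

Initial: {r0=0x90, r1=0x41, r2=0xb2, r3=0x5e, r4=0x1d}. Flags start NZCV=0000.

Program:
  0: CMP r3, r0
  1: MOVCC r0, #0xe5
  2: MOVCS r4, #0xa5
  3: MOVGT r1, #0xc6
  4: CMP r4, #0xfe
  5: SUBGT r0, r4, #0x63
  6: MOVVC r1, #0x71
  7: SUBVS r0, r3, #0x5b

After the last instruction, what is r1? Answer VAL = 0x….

0: ✓ CMP  NZCV=1001
1: ✓ MOVCC  r0←0xe5
2: · MOVCS
3: ✓ MOVGT  r1←0xc6
4: ✓ CMP  NZCV=0000
5: ✓ SUBGT  r0←0xba
6: ✓ MOVVC  r1←0x71
7: · SUBVS

VAL = 0x71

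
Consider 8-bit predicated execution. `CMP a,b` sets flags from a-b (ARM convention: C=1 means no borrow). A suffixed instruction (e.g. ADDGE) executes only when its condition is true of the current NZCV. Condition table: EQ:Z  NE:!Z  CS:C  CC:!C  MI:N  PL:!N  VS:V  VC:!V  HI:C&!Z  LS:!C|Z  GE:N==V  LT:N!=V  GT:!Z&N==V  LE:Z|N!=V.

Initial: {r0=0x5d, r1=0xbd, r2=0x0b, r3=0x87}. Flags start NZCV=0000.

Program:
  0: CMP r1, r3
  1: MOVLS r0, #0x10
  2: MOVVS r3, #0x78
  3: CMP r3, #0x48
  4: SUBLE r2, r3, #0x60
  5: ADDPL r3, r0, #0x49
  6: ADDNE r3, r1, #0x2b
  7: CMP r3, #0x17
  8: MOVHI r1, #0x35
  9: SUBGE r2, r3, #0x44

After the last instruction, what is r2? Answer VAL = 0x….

0: ✓ CMP  NZCV=0010
1: · MOVLS
2: · MOVVS
3: ✓ CMP  NZCV=0011
4: ✓ SUBLE  r2←0x27
5: ✓ ADDPL  r3←0xa6
6: ✓ ADDNE  r3←0xe8
7: ✓ CMP  NZCV=1010
8: ✓ MOVHI  r1←0x35
9: · SUBGE

VAL = 0x27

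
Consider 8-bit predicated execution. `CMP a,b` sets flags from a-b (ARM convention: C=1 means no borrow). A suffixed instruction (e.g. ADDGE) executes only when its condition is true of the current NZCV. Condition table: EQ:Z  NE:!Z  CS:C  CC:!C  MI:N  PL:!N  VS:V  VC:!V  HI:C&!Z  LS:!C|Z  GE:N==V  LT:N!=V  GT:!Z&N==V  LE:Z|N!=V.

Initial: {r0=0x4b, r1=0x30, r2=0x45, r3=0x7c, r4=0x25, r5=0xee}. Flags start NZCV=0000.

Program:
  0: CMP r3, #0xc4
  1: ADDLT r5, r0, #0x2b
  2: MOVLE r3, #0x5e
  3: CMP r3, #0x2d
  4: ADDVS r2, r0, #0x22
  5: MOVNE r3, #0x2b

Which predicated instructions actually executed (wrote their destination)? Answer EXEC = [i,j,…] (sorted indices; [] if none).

0: ✓ CMP  NZCV=1001
1: · ADDLT
2: · MOVLE
3: ✓ CMP  NZCV=0010
4: · ADDVS
5: ✓ MOVNE  r3←0x2b

EXEC = [5]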